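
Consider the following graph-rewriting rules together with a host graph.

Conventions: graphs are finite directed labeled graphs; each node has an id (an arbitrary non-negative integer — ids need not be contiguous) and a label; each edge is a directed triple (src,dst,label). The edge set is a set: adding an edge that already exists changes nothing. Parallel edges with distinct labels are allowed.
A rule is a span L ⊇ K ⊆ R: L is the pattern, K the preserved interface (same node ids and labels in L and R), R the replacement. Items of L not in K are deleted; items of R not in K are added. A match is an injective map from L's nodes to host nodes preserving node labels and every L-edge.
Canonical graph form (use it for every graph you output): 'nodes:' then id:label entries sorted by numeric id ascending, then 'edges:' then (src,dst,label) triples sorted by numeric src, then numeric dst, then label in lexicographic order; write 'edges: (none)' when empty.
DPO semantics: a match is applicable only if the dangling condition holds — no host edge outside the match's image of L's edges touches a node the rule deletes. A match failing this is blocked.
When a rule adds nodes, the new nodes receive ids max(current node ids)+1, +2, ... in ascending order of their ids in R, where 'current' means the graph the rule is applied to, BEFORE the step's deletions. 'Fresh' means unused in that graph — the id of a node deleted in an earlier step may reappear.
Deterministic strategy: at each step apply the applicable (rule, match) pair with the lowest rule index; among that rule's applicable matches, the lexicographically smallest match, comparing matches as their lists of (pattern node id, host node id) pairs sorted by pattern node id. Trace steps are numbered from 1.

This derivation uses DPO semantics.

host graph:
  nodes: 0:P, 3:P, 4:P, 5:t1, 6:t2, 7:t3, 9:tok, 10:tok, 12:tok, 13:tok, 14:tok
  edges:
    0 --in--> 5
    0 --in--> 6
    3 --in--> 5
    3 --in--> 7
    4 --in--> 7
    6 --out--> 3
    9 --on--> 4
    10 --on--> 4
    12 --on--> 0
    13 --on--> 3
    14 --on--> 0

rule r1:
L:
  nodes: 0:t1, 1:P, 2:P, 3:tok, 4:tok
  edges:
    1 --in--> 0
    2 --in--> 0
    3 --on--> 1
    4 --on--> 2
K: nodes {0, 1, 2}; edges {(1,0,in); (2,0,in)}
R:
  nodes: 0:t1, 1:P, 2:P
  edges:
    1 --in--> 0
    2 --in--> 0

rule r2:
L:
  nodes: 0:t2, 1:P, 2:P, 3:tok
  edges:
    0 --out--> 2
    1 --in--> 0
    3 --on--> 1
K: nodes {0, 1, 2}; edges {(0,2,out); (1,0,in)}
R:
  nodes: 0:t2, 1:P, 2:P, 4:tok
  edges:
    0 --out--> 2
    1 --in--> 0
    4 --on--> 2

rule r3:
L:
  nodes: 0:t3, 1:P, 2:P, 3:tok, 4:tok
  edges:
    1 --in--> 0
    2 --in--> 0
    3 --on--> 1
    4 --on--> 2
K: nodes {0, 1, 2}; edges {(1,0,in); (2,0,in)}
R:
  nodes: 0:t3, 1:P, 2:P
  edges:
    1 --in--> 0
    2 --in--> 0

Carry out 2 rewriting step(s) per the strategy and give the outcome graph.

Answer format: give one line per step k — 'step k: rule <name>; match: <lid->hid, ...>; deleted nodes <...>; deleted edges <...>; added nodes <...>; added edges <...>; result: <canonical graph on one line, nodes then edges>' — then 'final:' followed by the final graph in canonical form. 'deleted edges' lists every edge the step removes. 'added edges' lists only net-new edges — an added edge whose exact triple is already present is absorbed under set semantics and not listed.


step 1: rule r1; match: 0->5, 1->0, 2->3, 3->12, 4->13; deleted nodes 12, 13; deleted edges (12,0,on); (13,3,on); added nodes (none); added edges (none); result: nodes: 0:P, 3:P, 4:P, 5:t1, 6:t2, 7:t3, 9:tok, 10:tok, 14:tok edges: (0,5,in); (0,6,in); (3,5,in); (3,7,in); (4,7,in); (6,3,out); (9,4,on); (10,4,on); (14,0,on)
step 2: rule r2; match: 0->6, 1->0, 2->3, 3->14; deleted nodes 14; deleted edges (14,0,on); added nodes 15; added edges (15,3,on); result: nodes: 0:P, 3:P, 4:P, 5:t1, 6:t2, 7:t3, 9:tok, 10:tok, 15:tok edges: (0,5,in); (0,6,in); (3,5,in); (3,7,in); (4,7,in); (6,3,out); (9,4,on); (10,4,on); (15,3,on)
final:
nodes: 0:P, 3:P, 4:P, 5:t1, 6:t2, 7:t3, 9:tok, 10:tok, 15:tok
edges: (0,5,in); (0,6,in); (3,5,in); (3,7,in); (4,7,in); (6,3,out); (9,4,on); (10,4,on); (15,3,on)


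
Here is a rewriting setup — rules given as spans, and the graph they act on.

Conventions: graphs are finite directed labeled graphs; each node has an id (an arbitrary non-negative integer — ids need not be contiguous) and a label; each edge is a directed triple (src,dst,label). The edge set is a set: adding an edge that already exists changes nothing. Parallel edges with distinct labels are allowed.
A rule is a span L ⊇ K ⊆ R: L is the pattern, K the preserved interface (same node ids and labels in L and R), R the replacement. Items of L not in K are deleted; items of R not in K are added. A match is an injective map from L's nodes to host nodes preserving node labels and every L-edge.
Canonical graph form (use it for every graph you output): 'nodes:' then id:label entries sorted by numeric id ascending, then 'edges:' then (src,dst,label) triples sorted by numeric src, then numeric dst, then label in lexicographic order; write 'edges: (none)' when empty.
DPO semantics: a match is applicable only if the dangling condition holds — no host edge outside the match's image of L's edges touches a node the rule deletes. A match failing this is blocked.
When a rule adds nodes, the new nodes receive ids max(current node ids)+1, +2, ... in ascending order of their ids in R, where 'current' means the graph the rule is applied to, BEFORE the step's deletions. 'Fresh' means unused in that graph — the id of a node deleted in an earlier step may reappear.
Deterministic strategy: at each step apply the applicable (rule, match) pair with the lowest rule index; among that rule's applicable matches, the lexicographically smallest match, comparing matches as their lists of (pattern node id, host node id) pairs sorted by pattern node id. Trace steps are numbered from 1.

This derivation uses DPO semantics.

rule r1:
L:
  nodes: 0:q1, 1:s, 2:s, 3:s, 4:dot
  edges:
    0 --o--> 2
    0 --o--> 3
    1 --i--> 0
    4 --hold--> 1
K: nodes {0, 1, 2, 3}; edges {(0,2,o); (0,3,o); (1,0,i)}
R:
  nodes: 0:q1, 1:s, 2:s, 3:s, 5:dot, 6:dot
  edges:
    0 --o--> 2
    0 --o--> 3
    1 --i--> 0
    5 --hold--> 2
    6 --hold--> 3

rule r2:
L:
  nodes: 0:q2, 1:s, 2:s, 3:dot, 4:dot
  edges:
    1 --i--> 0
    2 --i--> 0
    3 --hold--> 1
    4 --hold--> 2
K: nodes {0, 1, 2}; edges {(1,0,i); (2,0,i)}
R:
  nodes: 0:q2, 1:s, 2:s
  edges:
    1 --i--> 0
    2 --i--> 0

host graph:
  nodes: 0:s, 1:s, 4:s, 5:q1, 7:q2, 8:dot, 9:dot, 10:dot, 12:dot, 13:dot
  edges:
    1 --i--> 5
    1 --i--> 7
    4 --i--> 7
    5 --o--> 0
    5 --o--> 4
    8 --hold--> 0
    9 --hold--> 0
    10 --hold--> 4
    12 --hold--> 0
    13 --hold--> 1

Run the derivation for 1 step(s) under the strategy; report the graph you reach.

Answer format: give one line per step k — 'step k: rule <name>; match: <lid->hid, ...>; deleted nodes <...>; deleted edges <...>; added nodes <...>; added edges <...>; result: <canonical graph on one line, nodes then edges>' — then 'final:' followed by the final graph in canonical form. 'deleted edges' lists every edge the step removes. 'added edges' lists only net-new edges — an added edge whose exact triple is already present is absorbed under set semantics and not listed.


step 1: rule r1; match: 0->5, 1->1, 2->0, 3->4, 4->13; deleted nodes 13; deleted edges (13,1,hold); added nodes 14, 15; added edges (14,0,hold); (15,4,hold); result: nodes: 0:s, 1:s, 4:s, 5:q1, 7:q2, 8:dot, 9:dot, 10:dot, 12:dot, 14:dot, 15:dot edges: (1,5,i); (1,7,i); (4,7,i); (5,0,o); (5,4,o); (8,0,hold); (9,0,hold); (10,4,hold); (12,0,hold); (14,0,hold); (15,4,hold)
final:
nodes: 0:s, 1:s, 4:s, 5:q1, 7:q2, 8:dot, 9:dot, 10:dot, 12:dot, 14:dot, 15:dot
edges: (1,5,i); (1,7,i); (4,7,i); (5,0,o); (5,4,o); (8,0,hold); (9,0,hold); (10,4,hold); (12,0,hold); (14,0,hold); (15,4,hold)


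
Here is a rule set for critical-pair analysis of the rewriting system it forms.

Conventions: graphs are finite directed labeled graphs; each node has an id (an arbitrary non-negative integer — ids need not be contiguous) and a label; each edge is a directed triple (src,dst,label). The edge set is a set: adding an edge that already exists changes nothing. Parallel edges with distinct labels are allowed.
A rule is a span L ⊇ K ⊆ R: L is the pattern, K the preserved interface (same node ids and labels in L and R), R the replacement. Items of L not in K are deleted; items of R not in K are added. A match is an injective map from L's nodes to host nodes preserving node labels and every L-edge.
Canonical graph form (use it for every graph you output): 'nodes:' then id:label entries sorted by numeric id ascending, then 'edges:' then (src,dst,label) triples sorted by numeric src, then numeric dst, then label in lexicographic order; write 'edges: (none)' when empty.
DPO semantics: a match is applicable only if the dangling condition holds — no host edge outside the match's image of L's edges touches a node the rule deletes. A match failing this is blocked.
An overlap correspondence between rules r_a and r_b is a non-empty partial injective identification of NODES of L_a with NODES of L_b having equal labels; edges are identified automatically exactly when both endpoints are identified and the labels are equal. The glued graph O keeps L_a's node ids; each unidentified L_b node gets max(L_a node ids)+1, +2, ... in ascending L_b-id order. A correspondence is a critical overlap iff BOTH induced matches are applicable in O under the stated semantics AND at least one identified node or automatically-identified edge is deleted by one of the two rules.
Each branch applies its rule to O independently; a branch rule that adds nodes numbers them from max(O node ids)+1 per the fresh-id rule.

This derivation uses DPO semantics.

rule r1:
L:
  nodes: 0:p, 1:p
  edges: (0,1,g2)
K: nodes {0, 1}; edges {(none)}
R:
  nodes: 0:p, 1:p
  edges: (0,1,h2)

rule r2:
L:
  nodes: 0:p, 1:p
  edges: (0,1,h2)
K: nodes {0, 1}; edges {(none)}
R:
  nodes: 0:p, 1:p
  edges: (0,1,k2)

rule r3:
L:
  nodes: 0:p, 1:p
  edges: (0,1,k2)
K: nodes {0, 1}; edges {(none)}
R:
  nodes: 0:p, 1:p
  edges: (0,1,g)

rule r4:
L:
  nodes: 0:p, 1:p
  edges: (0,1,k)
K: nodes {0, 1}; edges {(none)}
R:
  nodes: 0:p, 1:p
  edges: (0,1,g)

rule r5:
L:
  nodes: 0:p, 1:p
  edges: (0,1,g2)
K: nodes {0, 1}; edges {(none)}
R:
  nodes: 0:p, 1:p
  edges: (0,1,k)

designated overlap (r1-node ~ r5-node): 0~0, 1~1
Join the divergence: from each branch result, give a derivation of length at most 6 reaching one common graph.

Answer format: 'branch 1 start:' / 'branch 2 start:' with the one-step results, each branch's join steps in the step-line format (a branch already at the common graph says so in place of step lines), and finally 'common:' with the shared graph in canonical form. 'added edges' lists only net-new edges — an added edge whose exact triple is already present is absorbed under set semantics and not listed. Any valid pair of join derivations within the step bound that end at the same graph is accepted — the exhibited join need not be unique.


branch 1 start:
nodes: 0:p, 1:p
edges: (0,1,h2)
branch 2 start:
nodes: 0:p, 1:p
edges: (0,1,k)
branch 1 step 1: rule r2; match: 0->0, 1->1; deleted nodes (none); deleted edges (0,1,h2); added nodes (none); added edges (0,1,k2); result: nodes: 0:p, 1:p edges: (0,1,k2)
branch 1 step 2: rule r3; match: 0->0, 1->1; deleted nodes (none); deleted edges (0,1,k2); added nodes (none); added edges (0,1,g); result: nodes: 0:p, 1:p edges: (0,1,g)
branch 2 step 1: rule r4; match: 0->0, 1->1; deleted nodes (none); deleted edges (0,1,k); added nodes (none); added edges (0,1,g); result: nodes: 0:p, 1:p edges: (0,1,g)
common:
nodes: 0:p, 1:p
edges: (0,1,g)


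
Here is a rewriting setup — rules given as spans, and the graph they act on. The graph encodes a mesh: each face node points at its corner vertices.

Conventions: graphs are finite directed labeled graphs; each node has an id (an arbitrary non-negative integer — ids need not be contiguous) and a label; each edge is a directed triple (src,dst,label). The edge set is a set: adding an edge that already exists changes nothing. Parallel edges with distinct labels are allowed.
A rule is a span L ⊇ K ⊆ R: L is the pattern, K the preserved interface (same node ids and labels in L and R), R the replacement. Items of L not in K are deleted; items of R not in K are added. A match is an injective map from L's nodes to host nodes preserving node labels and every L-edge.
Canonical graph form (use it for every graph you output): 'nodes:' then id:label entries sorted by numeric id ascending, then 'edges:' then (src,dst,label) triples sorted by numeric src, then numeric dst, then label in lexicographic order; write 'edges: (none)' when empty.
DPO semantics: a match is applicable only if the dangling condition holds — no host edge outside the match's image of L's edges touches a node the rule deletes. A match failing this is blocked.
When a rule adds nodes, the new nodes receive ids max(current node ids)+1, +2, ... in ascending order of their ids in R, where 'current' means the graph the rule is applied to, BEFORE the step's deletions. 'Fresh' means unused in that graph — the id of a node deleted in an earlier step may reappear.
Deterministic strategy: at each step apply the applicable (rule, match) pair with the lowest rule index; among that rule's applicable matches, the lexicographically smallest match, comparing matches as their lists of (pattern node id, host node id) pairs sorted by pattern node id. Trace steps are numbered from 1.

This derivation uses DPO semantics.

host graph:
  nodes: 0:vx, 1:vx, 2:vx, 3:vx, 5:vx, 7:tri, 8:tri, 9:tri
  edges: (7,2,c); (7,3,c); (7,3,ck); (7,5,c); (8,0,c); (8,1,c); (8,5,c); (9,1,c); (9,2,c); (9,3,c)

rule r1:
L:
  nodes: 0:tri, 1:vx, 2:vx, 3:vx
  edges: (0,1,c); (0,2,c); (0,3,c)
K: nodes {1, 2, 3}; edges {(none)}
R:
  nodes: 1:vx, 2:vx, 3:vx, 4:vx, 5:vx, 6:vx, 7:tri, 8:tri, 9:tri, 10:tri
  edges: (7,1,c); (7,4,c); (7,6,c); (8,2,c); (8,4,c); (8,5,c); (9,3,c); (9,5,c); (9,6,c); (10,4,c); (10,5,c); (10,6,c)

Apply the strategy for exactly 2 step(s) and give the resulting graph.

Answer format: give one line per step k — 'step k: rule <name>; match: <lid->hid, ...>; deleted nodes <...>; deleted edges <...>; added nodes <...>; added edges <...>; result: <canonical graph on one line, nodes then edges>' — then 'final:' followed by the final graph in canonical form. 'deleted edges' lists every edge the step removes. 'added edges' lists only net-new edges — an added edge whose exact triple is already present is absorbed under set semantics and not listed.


step 1: rule r1; match: 0->8, 1->0, 2->1, 3->5; deleted nodes 8; deleted edges (8,0,c); (8,1,c); (8,5,c); added nodes 10, 11, 12, 13, 14, 15, 16; added edges (13,0,c); (13,10,c); (13,12,c); (14,1,c); (14,10,c); (14,11,c); (15,5,c); (15,11,c); (15,12,c); (16,10,c); (16,11,c); (16,12,c); result: nodes: 0:vx, 1:vx, 2:vx, 3:vx, 5:vx, 7:tri, 9:tri, 10:vx, 11:vx, 12:vx, 13:tri, 14:tri, 15:tri, 16:tri edges: (7,2,c); (7,3,c); (7,3,ck); (7,5,c); (9,1,c); (9,2,c); (9,3,c); (13,0,c); (13,10,c); (13,12,c); (14,1,c); (14,10,c); (14,11,c); (15,5,c); (15,11,c); (15,12,c); (16,10,c); (16,11,c); (16,12,c)
step 2: rule r1; match: 0->9, 1->1, 2->2, 3->3; deleted nodes 9; deleted edges (9,1,c); (9,2,c); (9,3,c); added nodes 17, 18, 19, 20, 21, 22, 23; added edges (20,1,c); (20,17,c); (20,19,c); (21,2,c); (21,17,c); (21,18,c); (22,3,c); (22,18,c); (22,19,c); (23,17,c); (23,18,c); (23,19,c); result: nodes: 0:vx, 1:vx, 2:vx, 3:vx, 5:vx, 7:tri, 10:vx, 11:vx, 12:vx, 13:tri, 14:tri, 15:tri, 16:tri, 17:vx, 18:vx, 19:vx, 20:tri, 21:tri, 22:tri, 23:tri edges: (7,2,c); (7,3,c); (7,3,ck); (7,5,c); (13,0,c); (13,10,c); (13,12,c); (14,1,c); (14,10,c); (14,11,c); (15,5,c); (15,11,c); (15,12,c); (16,10,c); (16,11,c); (16,12,c); (20,1,c); (20,17,c); (20,19,c); (21,2,c); (21,17,c); (21,18,c); (22,3,c); (22,18,c); (22,19,c); (23,17,c); (23,18,c); (23,19,c)
final:
nodes: 0:vx, 1:vx, 2:vx, 3:vx, 5:vx, 7:tri, 10:vx, 11:vx, 12:vx, 13:tri, 14:tri, 15:tri, 16:tri, 17:vx, 18:vx, 19:vx, 20:tri, 21:tri, 22:tri, 23:tri
edges: (7,2,c); (7,3,c); (7,3,ck); (7,5,c); (13,0,c); (13,10,c); (13,12,c); (14,1,c); (14,10,c); (14,11,c); (15,5,c); (15,11,c); (15,12,c); (16,10,c); (16,11,c); (16,12,c); (20,1,c); (20,17,c); (20,19,c); (21,2,c); (21,17,c); (21,18,c); (22,3,c); (22,18,c); (22,19,c); (23,17,c); (23,18,c); (23,19,c)


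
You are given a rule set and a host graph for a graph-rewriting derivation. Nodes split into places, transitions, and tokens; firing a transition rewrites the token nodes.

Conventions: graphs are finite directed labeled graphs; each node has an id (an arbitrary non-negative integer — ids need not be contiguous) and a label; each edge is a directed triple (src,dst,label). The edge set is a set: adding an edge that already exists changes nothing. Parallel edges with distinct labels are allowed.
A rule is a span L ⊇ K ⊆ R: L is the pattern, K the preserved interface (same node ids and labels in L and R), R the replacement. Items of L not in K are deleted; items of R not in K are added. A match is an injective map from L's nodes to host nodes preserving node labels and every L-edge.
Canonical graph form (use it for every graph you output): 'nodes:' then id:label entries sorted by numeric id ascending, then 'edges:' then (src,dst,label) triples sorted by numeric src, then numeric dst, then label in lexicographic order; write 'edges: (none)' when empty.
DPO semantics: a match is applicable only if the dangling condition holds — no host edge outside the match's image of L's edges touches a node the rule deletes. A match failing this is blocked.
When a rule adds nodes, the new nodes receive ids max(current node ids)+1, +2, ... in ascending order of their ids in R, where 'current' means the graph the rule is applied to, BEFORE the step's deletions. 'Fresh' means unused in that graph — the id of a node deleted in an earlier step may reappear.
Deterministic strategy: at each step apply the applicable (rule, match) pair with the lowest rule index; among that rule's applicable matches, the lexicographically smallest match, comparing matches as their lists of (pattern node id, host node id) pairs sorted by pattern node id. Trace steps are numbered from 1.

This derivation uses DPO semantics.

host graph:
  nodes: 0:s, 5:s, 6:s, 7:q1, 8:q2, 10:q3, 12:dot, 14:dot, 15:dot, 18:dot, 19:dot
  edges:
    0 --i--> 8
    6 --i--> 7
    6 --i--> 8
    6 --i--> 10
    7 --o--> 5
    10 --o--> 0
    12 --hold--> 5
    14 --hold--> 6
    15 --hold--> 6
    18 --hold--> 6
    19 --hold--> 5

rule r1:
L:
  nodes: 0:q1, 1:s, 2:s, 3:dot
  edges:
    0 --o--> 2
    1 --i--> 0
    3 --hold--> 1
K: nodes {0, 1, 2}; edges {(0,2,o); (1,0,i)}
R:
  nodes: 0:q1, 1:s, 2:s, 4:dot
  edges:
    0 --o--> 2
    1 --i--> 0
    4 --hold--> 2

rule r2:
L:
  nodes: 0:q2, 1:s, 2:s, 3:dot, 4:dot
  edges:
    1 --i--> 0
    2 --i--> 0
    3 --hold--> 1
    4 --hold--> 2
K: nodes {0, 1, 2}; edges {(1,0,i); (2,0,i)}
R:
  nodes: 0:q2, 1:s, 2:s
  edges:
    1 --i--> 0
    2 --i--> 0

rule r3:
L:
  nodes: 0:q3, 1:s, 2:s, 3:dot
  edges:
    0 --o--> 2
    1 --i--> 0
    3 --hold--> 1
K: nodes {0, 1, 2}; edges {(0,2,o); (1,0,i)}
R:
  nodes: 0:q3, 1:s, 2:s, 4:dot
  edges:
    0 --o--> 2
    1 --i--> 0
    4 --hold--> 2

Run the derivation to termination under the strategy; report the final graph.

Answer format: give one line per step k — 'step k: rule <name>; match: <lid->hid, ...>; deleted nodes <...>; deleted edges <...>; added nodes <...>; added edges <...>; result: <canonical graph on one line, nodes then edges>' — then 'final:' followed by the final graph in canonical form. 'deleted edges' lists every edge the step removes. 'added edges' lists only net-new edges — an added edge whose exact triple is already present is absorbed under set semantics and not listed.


step 1: rule r1; match: 0->7, 1->6, 2->5, 3->14; deleted nodes 14; deleted edges (14,6,hold); added nodes 20; added edges (20,5,hold); result: nodes: 0:s, 5:s, 6:s, 7:q1, 8:q2, 10:q3, 12:dot, 15:dot, 18:dot, 19:dot, 20:dot edges: (0,8,i); (6,7,i); (6,8,i); (6,10,i); (7,5,o); (10,0,o); (12,5,hold); (15,6,hold); (18,6,hold); (19,5,hold); (20,5,hold)
step 2: rule r1; match: 0->7, 1->6, 2->5, 3->15; deleted nodes 15; deleted edges (15,6,hold); added nodes 21; added edges (21,5,hold); result: nodes: 0:s, 5:s, 6:s, 7:q1, 8:q2, 10:q3, 12:dot, 18:dot, 19:dot, 20:dot, 21:dot edges: (0,8,i); (6,7,i); (6,8,i); (6,10,i); (7,5,o); (10,0,o); (12,5,hold); (18,6,hold); (19,5,hold); (20,5,hold); (21,5,hold)
step 3: rule r1; match: 0->7, 1->6, 2->5, 3->18; deleted nodes 18; deleted edges (18,6,hold); added nodes 22; added edges (22,5,hold); result: nodes: 0:s, 5:s, 6:s, 7:q1, 8:q2, 10:q3, 12:dot, 19:dot, 20:dot, 21:dot, 22:dot edges: (0,8,i); (6,7,i); (6,8,i); (6,10,i); (7,5,o); (10,0,o); (12,5,hold); (19,5,hold); (20,5,hold); (21,5,hold); (22,5,hold)
final:
nodes: 0:s, 5:s, 6:s, 7:q1, 8:q2, 10:q3, 12:dot, 19:dot, 20:dot, 21:dot, 22:dot
edges: (0,8,i); (6,7,i); (6,8,i); (6,10,i); (7,5,o); (10,0,o); (12,5,hold); (19,5,hold); (20,5,hold); (21,5,hold); (22,5,hold)


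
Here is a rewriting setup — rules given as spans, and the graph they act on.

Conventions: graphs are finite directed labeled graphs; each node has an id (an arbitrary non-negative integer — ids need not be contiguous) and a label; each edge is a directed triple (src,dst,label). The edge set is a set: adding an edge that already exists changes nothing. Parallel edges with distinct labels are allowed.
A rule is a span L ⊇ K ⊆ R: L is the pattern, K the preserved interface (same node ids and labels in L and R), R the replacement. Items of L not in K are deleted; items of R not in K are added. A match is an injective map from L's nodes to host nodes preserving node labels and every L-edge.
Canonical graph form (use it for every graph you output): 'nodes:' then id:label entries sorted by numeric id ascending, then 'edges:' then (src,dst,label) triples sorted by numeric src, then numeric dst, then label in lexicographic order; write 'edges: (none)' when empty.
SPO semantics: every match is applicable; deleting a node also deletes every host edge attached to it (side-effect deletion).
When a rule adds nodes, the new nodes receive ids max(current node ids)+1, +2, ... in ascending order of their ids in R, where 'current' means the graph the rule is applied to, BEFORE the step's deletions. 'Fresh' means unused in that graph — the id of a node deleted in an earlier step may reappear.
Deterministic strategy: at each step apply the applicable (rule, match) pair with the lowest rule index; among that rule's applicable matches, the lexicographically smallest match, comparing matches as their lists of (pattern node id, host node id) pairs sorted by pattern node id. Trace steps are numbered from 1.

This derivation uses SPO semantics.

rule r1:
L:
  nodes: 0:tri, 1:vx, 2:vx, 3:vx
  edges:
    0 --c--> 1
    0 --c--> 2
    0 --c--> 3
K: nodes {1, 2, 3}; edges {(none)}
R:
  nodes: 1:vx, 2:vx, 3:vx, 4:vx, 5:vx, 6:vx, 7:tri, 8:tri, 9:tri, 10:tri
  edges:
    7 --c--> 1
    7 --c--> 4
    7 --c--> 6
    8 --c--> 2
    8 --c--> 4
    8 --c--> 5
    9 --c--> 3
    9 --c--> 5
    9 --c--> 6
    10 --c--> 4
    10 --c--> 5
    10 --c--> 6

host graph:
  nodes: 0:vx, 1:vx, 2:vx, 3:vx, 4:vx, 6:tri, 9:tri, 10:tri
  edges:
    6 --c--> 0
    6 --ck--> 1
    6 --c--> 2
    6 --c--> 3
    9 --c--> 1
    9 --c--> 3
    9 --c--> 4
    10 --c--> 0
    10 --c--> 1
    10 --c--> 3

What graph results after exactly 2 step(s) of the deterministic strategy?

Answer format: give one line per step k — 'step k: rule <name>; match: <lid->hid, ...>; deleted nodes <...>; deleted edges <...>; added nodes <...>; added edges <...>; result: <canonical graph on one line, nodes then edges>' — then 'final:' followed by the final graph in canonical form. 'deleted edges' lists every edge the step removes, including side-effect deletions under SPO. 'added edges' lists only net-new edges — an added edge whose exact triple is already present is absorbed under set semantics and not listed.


step 1: rule r1; match: 0->6, 1->0, 2->2, 3->3; deleted nodes 6; deleted edges (6,0,c); (6,1,ck); (6,2,c); (6,3,c); added nodes 11, 12, 13, 14, 15, 16, 17; added edges (14,0,c); (14,11,c); (14,13,c); (15,2,c); (15,11,c); (15,12,c); (16,3,c); (16,12,c); (16,13,c); (17,11,c); (17,12,c); (17,13,c); result: nodes: 0:vx, 1:vx, 2:vx, 3:vx, 4:vx, 9:tri, 10:tri, 11:vx, 12:vx, 13:vx, 14:tri, 15:tri, 16:tri, 17:tri edges: (9,1,c); (9,3,c); (9,4,c); (10,0,c); (10,1,c); (10,3,c); (14,0,c); (14,11,c); (14,13,c); (15,2,c); (15,11,c); (15,12,c); (16,3,c); (16,12,c); (16,13,c); (17,11,c); (17,12,c); (17,13,c)
step 2: rule r1; match: 0->9, 1->1, 2->3, 3->4; deleted nodes 9; deleted edges (9,1,c); (9,3,c); (9,4,c); added nodes 18, 19, 20, 21, 22, 23, 24; added edges (21,1,c); (21,18,c); (21,20,c); (22,3,c); (22,18,c); (22,19,c); (23,4,c); (23,19,c); (23,20,c); (24,18,c); (24,19,c); (24,20,c); result: nodes: 0:vx, 1:vx, 2:vx, 3:vx, 4:vx, 10:tri, 11:vx, 12:vx, 13:vx, 14:tri, 15:tri, 16:tri, 17:tri, 18:vx, 19:vx, 20:vx, 21:tri, 22:tri, 23:tri, 24:tri edges: (10,0,c); (10,1,c); (10,3,c); (14,0,c); (14,11,c); (14,13,c); (15,2,c); (15,11,c); (15,12,c); (16,3,c); (16,12,c); (16,13,c); (17,11,c); (17,12,c); (17,13,c); (21,1,c); (21,18,c); (21,20,c); (22,3,c); (22,18,c); (22,19,c); (23,4,c); (23,19,c); (23,20,c); (24,18,c); (24,19,c); (24,20,c)
final:
nodes: 0:vx, 1:vx, 2:vx, 3:vx, 4:vx, 10:tri, 11:vx, 12:vx, 13:vx, 14:tri, 15:tri, 16:tri, 17:tri, 18:vx, 19:vx, 20:vx, 21:tri, 22:tri, 23:tri, 24:tri
edges: (10,0,c); (10,1,c); (10,3,c); (14,0,c); (14,11,c); (14,13,c); (15,2,c); (15,11,c); (15,12,c); (16,3,c); (16,12,c); (16,13,c); (17,11,c); (17,12,c); (17,13,c); (21,1,c); (21,18,c); (21,20,c); (22,3,c); (22,18,c); (22,19,c); (23,4,c); (23,19,c); (23,20,c); (24,18,c); (24,19,c); (24,20,c)


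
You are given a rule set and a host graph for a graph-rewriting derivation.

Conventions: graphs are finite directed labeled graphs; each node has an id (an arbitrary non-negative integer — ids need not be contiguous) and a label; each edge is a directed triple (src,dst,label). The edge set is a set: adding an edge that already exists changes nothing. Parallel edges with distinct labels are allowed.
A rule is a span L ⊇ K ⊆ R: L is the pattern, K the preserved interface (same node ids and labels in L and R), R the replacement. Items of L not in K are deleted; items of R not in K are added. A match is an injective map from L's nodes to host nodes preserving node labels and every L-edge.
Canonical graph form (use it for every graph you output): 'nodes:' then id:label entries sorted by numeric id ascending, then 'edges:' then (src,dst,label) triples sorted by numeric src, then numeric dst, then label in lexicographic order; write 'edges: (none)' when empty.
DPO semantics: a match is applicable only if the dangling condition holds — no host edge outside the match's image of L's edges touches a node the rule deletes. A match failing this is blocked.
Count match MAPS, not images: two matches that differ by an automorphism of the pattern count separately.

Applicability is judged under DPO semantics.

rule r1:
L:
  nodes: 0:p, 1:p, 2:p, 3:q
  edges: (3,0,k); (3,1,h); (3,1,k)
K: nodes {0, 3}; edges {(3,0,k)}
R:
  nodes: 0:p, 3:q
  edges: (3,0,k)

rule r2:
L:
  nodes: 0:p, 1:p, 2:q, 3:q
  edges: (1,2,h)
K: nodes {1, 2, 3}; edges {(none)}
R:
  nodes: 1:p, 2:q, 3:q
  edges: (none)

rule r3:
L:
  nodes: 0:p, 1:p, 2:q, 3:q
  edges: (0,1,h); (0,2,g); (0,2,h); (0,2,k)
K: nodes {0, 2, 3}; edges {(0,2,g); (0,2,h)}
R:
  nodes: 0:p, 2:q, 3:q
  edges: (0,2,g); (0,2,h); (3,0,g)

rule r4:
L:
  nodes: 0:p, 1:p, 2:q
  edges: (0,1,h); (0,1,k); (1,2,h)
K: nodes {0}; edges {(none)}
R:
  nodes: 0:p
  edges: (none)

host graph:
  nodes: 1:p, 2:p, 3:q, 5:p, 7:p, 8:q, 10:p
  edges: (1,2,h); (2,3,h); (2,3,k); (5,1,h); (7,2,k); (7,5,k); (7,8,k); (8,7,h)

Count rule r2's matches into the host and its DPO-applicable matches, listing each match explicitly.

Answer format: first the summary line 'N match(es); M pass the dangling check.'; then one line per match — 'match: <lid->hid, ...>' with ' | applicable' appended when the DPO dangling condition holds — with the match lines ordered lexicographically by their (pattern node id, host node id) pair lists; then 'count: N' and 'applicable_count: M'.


4 match(es); 1 pass the dangling check.
match: 0->1, 1->2, 2->3, 3->8
match: 0->5, 1->2, 2->3, 3->8
match: 0->7, 1->2, 2->3, 3->8
match: 0->10, 1->2, 2->3, 3->8 | applicable
count: 4
applicable_count: 1


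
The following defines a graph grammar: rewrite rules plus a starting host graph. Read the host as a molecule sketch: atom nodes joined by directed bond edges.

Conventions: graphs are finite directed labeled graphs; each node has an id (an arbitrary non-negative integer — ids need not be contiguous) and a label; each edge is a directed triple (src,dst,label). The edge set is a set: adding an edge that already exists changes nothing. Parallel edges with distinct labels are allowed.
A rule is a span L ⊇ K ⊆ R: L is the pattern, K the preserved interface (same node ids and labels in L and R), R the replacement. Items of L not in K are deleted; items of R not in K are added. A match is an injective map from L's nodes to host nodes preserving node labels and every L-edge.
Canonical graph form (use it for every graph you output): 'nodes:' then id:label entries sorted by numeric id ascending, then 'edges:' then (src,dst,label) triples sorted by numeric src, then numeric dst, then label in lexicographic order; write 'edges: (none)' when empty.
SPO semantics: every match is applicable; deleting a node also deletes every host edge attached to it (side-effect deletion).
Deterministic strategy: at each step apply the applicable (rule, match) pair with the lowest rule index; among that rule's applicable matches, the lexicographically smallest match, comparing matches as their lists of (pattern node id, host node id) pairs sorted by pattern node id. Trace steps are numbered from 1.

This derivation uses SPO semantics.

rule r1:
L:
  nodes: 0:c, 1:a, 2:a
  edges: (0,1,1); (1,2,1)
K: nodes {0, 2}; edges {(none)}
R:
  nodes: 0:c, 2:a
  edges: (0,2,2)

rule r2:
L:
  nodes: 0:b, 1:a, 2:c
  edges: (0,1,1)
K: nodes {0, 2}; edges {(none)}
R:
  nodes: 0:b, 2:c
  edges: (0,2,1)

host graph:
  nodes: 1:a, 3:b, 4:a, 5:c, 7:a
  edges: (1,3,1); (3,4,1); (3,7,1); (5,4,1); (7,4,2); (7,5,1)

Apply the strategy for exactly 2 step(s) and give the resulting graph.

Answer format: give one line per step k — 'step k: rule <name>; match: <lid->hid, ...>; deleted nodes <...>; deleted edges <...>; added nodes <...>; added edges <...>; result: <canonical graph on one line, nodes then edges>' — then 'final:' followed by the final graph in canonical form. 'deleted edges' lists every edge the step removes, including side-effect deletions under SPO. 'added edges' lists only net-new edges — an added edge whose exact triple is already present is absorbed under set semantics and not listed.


step 1: rule r2; match: 0->3, 1->4, 2->5; deleted nodes 4; deleted edges (3,4,1); (5,4,1); (7,4,2); added nodes (none); added edges (3,5,1); result: nodes: 1:a, 3:b, 5:c, 7:a edges: (1,3,1); (3,5,1); (3,7,1); (7,5,1)
step 2: rule r2; match: 0->3, 1->7, 2->5; deleted nodes 7; deleted edges (3,7,1); (7,5,1); added nodes (none); added edges (none); result: nodes: 1:a, 3:b, 5:c edges: (1,3,1); (3,5,1)
final:
nodes: 1:a, 3:b, 5:c
edges: (1,3,1); (3,5,1)


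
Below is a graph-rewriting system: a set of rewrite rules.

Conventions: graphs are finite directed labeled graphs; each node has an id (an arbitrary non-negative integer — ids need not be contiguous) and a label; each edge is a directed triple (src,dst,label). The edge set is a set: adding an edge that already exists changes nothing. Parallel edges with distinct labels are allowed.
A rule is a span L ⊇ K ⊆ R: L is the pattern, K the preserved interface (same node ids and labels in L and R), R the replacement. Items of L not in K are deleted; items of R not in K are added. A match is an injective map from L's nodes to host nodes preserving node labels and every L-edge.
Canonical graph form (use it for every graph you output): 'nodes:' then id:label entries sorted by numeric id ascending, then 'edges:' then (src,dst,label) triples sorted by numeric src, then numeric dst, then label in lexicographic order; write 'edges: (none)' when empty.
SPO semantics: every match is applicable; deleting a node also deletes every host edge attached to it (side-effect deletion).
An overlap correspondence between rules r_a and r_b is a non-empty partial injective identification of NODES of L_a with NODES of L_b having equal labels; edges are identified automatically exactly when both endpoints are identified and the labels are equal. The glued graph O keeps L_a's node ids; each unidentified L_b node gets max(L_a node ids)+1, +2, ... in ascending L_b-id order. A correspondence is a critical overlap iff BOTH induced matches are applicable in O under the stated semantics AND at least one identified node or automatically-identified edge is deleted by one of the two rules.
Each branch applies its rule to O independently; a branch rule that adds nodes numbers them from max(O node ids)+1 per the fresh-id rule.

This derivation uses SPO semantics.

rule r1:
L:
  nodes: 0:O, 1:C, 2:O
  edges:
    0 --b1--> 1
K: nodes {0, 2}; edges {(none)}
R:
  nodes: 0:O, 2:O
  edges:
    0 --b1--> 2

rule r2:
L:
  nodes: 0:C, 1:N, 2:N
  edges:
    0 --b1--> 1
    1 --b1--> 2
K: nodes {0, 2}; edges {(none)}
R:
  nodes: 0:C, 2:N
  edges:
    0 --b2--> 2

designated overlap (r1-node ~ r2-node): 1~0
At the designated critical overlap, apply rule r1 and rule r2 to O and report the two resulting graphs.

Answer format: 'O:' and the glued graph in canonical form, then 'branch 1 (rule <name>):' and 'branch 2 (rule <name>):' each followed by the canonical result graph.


O:
nodes: 0:O, 1:C, 2:O, 3:N, 4:N
edges: (0,1,b1); (1,3,b1); (3,4,b1)
branch 1 (rule r1):
nodes: 0:O, 2:O, 3:N, 4:N
edges: (0,2,b1); (3,4,b1)
branch 2 (rule r2):
nodes: 0:O, 1:C, 2:O, 4:N
edges: (0,1,b1); (1,4,b2)


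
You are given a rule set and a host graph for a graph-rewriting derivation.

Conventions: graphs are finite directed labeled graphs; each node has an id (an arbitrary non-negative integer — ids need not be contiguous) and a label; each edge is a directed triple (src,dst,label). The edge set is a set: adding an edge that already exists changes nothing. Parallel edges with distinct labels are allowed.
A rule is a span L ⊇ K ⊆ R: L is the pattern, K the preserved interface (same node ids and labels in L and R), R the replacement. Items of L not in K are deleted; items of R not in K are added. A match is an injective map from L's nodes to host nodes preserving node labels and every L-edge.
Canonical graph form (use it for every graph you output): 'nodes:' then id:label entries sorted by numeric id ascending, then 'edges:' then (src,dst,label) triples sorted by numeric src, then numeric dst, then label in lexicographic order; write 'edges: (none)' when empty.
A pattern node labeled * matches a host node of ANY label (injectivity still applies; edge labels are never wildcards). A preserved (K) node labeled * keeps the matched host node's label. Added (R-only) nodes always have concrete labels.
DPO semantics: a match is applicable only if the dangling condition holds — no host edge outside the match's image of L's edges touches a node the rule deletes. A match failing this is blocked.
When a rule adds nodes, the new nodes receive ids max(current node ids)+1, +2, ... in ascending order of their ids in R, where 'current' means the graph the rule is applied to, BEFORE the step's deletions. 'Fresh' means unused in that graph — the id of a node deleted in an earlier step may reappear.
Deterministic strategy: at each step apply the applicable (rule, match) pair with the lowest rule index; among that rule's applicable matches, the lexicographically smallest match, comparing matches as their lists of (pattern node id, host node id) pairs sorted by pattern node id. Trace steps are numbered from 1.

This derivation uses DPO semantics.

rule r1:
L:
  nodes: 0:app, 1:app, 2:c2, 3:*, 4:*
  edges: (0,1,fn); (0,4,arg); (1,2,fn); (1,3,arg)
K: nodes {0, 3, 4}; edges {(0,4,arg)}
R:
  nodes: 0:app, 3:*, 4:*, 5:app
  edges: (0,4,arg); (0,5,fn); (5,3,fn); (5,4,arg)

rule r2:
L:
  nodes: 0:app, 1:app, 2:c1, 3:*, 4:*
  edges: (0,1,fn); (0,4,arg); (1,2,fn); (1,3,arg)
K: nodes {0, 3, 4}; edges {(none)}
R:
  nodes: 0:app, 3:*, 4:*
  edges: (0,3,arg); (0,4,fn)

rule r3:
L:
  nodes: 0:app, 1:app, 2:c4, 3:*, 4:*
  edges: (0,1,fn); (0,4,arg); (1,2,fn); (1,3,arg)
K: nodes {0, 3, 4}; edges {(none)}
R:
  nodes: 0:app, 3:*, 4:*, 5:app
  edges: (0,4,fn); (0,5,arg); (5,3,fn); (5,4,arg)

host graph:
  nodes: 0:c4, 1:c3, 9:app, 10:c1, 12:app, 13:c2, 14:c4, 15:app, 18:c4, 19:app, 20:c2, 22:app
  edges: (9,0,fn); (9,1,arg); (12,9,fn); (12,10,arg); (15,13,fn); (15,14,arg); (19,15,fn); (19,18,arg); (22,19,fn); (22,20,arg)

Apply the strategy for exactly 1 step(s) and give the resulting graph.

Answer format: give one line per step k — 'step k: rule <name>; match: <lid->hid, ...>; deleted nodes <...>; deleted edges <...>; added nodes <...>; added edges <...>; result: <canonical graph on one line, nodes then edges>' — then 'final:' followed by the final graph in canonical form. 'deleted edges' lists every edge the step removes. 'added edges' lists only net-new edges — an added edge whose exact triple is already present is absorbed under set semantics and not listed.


step 1: rule r1; match: 0->19, 1->15, 2->13, 3->14, 4->18; deleted nodes 13, 15; deleted edges (15,13,fn); (15,14,arg); (19,15,fn); added nodes 23; added edges (19,23,fn); (23,14,fn); (23,18,arg); result: nodes: 0:c4, 1:c3, 9:app, 10:c1, 12:app, 14:c4, 18:c4, 19:app, 20:c2, 22:app, 23:app edges: (9,0,fn); (9,1,arg); (12,9,fn); (12,10,arg); (19,18,arg); (19,23,fn); (22,19,fn); (22,20,arg); (23,14,fn); (23,18,arg)
final:
nodes: 0:c4, 1:c3, 9:app, 10:c1, 12:app, 14:c4, 18:c4, 19:app, 20:c2, 22:app, 23:app
edges: (9,0,fn); (9,1,arg); (12,9,fn); (12,10,arg); (19,18,arg); (19,23,fn); (22,19,fn); (22,20,arg); (23,14,fn); (23,18,arg)


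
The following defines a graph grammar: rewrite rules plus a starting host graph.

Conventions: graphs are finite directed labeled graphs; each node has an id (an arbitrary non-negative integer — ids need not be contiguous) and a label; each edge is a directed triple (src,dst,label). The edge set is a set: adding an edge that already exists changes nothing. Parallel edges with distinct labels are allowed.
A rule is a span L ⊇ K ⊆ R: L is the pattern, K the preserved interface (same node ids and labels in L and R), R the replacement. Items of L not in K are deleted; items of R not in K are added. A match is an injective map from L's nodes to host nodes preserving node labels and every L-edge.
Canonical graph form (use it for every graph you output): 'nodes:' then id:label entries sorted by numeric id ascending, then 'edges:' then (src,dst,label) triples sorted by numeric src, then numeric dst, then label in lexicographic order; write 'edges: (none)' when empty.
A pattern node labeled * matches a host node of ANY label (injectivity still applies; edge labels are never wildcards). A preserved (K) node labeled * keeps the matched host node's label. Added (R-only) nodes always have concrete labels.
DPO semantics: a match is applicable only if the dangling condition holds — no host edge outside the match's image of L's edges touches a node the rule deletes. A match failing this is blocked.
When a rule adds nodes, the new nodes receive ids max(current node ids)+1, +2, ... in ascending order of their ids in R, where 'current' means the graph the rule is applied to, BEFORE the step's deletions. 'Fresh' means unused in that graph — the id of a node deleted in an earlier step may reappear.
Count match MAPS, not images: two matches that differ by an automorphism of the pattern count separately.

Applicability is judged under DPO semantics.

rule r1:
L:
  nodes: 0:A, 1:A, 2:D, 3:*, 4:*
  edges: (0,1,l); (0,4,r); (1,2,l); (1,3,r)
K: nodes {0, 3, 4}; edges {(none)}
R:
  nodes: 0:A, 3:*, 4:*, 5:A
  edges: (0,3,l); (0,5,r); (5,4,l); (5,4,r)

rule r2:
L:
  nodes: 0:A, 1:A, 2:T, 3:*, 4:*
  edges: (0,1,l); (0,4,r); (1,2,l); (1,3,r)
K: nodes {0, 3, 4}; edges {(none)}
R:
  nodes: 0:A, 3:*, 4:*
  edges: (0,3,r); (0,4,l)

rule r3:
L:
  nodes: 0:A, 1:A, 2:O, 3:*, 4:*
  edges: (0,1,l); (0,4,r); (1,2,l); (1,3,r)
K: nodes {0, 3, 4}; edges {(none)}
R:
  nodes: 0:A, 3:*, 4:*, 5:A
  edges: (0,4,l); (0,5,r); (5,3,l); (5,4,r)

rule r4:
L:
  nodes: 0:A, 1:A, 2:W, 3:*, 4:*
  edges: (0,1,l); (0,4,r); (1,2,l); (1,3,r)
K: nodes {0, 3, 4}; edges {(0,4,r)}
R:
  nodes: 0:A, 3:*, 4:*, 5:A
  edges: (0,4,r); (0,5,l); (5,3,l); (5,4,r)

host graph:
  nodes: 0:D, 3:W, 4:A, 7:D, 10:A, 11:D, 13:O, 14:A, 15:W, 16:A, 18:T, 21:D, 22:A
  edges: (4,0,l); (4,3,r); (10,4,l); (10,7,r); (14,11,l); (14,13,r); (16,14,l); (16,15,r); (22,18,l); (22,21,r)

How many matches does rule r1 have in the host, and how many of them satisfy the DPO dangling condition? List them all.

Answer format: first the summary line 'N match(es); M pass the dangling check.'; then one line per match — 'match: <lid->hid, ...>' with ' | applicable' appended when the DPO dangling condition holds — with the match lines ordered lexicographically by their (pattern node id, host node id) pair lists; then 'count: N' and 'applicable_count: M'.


2 match(es); 2 pass the dangling check.
match: 0->10, 1->4, 2->0, 3->3, 4->7 | applicable
match: 0->16, 1->14, 2->11, 3->13, 4->15 | applicable
count: 2
applicable_count: 2
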